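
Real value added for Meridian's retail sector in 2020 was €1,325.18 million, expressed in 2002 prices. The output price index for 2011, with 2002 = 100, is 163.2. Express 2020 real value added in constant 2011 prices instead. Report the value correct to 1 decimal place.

€2,162.7 million

Real value added in 2011 prices = Real value added in 2002 prices × (P_2011/P_2002) = 1325.18 × 1.632 = 2162.69.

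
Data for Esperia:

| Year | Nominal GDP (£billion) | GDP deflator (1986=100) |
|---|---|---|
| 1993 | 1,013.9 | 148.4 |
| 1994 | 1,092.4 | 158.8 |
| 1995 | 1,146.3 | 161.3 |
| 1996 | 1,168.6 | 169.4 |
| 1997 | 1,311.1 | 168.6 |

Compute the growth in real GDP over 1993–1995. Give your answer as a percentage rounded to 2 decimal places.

4.02%

Real GDP 1993 = 1013.9/1.484 = 683.22.
Real GDP 1995 = 1146.3/1.613 = 710.66.
Change = 710.66/683.22 − 1 = 0.0402.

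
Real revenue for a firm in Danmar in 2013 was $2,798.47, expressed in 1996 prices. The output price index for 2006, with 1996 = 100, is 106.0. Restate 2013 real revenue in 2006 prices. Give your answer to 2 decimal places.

Real revenue in 2006 prices = Real revenue in 1996 prices × (P_2006/P_1996) = 2798.47 × 1.060 = 2966.38.

$2,966.38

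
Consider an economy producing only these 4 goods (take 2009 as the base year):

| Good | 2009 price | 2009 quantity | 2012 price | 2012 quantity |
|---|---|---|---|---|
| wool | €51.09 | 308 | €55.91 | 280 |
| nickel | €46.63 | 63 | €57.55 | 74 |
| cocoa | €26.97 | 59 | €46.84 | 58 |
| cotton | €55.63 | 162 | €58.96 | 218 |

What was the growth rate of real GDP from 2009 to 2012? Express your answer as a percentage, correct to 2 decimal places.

Real GDP 2009 = Nominal GDP 2009 = 51.09·308 + 46.63·63 + 26.97·59 + 55.63·162 = 29276.70.
Real GDP 2012 (at 2009 prices) = 51.09·280 + 46.63·74 + 26.97·58 + 55.63·218 = 31447.42.
Real growth = 31447.42/29276.70 − 1 = 0.0741.

7.41%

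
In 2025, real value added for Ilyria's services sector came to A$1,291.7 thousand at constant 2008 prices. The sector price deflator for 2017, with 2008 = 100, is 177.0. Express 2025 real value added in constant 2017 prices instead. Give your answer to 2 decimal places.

Real value added in 2017 prices = Real value added in 2008 prices × (P_2017/P_2008) = 1291.7 × 1.770 = 2286.31.

A$2,286.31 thousand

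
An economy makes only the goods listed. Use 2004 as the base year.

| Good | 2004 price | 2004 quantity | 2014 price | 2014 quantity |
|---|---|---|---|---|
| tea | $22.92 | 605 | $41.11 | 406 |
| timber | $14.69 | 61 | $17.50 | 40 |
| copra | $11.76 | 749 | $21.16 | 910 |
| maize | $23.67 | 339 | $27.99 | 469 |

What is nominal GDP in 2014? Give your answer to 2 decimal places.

Nominal GDP 2014 = Σ (p_2014 × q_2014) = 41.11·406 + 17.50·40 + 21.16·910 + 27.99·469 = 49773.57.

$49773.57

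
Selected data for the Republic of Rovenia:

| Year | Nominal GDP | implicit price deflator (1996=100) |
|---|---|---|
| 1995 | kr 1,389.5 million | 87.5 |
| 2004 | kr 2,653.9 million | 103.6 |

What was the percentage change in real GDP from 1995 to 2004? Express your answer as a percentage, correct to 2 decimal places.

61.31%

Real GDP 1995 = 1389.5 / 0.875 = 1588.00.
Real GDP 2004 = 2653.9 / 1.036 = 2561.68.
Real growth = 2561.68 / 1588.00 − 1 = 0.6131.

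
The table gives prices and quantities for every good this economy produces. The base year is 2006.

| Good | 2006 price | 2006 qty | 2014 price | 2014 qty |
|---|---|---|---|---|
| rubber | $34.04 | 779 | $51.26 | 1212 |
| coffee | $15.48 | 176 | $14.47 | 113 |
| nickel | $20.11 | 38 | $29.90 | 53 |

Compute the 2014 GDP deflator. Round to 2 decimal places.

148.27

Nominal GDP 2014 = 51.26·1212 + 14.47·113 + 29.90·53 = 65346.93.
Real GDP 2014 (at 2006 prices) = 34.04·1212 + 15.48·113 + 20.11·53 = 44071.55.
Deflator = Nominal/Real × 100 = 65346.93/44071.55 × 100 = 148.275.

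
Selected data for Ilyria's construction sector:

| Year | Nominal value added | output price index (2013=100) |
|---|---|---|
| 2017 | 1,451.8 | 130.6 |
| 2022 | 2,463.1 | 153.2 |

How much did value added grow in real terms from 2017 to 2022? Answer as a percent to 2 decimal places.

Real value added 2017 = 1451.8 / 1.306 = 1111.64.
Real value added 2022 = 2463.1 / 1.532 = 1607.77.
Real growth = 1607.77 / 1111.64 − 1 = 0.4463.

44.63%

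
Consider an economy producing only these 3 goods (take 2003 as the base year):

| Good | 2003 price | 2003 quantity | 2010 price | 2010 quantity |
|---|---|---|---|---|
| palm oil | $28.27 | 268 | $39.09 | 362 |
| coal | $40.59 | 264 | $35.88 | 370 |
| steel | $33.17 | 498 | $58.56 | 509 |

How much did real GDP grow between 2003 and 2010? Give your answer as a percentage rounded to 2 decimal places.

Real GDP 2003 = Nominal GDP 2003 = 28.27·268 + 40.59·264 + 33.17·498 = 34810.78.
Real GDP 2010 (at 2003 prices) = 28.27·362 + 40.59·370 + 33.17·509 = 42135.57.
Real growth = 42135.57/34810.78 − 1 = 0.2104.

21.04%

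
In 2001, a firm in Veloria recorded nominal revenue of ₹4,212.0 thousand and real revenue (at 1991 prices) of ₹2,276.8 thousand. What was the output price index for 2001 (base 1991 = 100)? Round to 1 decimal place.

185.0

output price index = (Nominal / Real) × 100 = 4212.0 / 2276.8 × 100 = 185.00.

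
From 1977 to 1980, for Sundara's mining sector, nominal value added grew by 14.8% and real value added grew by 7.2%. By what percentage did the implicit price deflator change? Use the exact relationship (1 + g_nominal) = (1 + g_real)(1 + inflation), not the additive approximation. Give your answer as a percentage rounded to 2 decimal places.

(1 + g_nom) = (1 + g_real)(1 + π), so π = 1.1480 / 1.0720 − 1 = 0.07090.

7.09%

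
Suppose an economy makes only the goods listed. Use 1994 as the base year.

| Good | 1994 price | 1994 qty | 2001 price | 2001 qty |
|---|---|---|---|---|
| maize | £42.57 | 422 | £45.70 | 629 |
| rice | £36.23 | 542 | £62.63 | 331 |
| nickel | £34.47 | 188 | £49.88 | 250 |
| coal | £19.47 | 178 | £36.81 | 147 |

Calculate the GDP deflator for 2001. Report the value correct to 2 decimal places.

Nominal GDP 2001 = 45.70·629 + 62.63·331 + 49.88·250 + 36.81·147 = 67356.90.
Real GDP 2001 (at 1994 prices) = 42.57·629 + 36.23·331 + 34.47·250 + 19.47·147 = 50248.25.
Deflator = Nominal/Real × 100 = 67356.90/50248.25 × 100 = 134.048.

134.05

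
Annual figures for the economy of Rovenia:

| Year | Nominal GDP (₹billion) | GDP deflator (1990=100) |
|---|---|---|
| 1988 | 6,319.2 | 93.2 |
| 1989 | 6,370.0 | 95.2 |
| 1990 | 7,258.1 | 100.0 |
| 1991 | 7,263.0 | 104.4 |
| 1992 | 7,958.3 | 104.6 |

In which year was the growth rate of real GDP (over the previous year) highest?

1992

1989: real = 6370.0/0.952 = 6691.18; growth vs 1988 (6780.26) = -1.31%.
1990: real = 7258.1/1.000 = 7258.10; growth vs 1989 (6691.18) = 8.47%.
1991: real = 7263.0/1.044 = 6956.90; growth vs 1990 (7258.10) = -4.15%.
1992: real = 7958.3/1.046 = 7608.32; growth vs 1991 (6956.90) = 9.36%.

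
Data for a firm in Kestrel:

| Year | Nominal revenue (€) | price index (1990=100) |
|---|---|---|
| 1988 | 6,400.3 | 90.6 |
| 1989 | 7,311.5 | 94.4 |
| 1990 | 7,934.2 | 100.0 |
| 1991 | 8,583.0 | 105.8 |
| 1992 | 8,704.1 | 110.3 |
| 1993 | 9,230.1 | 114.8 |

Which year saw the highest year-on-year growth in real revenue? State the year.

1989: real = 7311.5/0.944 = 7745.23; growth vs 1988 (7064.35) = 9.64%.
1990: real = 7934.2/1.000 = 7934.20; growth vs 1989 (7745.23) = 2.44%.
1991: real = 8583.0/1.058 = 8112.48; growth vs 1990 (7934.20) = 2.25%.
1992: real = 8704.1/1.103 = 7891.30; growth vs 1991 (8112.48) = -2.73%.
1993: real = 9230.1/1.148 = 8040.16; growth vs 1992 (7891.30) = 1.89%.

1989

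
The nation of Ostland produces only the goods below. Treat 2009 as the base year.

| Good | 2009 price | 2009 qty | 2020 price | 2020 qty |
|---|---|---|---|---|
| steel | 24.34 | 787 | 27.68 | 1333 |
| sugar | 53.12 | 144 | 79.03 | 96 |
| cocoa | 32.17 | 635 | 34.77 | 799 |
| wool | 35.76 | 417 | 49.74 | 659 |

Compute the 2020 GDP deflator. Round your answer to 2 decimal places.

Nominal GDP 2020 = 27.68·1333 + 79.03·96 + 34.77·799 + 49.74·659 = 105044.21.
Real GDP 2020 (at 2009 prices) = 24.34·1333 + 53.12·96 + 32.17·799 + 35.76·659 = 86814.41.
Deflator = Nominal/Real × 100 = 105044.21/86814.41 × 100 = 120.999.

121.00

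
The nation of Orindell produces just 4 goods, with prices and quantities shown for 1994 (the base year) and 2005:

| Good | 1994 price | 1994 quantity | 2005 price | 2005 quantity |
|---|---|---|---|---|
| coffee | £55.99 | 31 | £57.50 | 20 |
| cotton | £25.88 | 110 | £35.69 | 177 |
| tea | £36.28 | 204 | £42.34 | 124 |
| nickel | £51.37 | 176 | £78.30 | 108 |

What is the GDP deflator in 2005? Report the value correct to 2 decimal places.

Nominal GDP 2005 = 57.50·20 + 35.69·177 + 42.34·124 + 78.30·108 = 21173.69.
Real GDP 2005 (at 1994 prices) = 55.99·20 + 25.88·177 + 36.28·124 + 51.37·108 = 15747.24.
Deflator = Nominal/Real × 100 = 21173.69/15747.24 × 100 = 134.460.

134.46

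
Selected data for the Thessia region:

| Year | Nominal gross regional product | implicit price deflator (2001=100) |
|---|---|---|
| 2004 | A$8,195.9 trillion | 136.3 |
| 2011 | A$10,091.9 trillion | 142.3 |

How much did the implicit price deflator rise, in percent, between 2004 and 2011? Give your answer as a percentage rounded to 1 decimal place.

Price-level change = 142.3 / 136.3 − 1 = 0.0440.

4.4%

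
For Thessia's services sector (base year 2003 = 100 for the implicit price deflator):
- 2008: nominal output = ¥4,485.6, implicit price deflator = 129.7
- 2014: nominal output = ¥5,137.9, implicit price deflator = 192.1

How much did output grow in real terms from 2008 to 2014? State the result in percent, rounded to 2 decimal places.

Deflate each year: 2008 → 4485.6/1.297 = 3458.44; 2014 → 5137.9/1.921 = 2674.60.
So real output changed by 2674.60/3458.44 − 1 = -0.2266, i.e. -22.66%.

-22.66%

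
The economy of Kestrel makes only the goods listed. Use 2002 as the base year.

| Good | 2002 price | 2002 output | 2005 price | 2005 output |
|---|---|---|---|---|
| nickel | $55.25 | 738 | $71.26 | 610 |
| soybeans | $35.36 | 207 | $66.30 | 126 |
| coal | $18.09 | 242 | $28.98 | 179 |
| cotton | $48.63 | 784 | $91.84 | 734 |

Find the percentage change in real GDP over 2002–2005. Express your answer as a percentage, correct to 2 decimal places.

Real GDP 2002 = Nominal GDP 2002 = 55.25·738 + 35.36·207 + 18.09·242 + 48.63·784 = 90597.72.
Real GDP 2005 (at 2002 prices) = 55.25·610 + 35.36·126 + 18.09·179 + 48.63·734 = 77090.39.
Real growth = 77090.39/90597.72 − 1 = -0.1491.

-14.91%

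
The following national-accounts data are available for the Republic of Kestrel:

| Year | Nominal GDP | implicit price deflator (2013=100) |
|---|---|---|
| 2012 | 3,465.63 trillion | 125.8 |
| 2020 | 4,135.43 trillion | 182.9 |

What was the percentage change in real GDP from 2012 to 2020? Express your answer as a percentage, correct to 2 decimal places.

-17.93%

Real GDP 2012 = 3465.63 / 1.258 = 2754.87.
Real GDP 2020 = 4135.43 / 1.829 = 2261.03.
Real growth = 2261.03 / 2754.87 − 1 = -0.1793.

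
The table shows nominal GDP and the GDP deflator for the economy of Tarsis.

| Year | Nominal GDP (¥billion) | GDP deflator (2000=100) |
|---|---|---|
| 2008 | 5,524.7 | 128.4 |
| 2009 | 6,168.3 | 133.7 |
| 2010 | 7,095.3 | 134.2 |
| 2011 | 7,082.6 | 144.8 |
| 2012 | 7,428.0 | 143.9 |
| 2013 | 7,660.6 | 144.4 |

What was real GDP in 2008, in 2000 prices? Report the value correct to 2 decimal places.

¥4,302.73 billion

Real GDP 2008 = 5524.7 / 1.284 = 4302.73.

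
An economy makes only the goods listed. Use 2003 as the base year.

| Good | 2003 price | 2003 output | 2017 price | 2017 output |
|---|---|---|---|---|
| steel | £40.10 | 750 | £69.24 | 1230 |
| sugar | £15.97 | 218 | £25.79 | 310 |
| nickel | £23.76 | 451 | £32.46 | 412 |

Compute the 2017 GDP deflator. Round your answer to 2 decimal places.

Nominal GDP 2017 = 69.24·1230 + 25.79·310 + 32.46·412 = 106533.62.
Real GDP 2017 (at 2003 prices) = 40.10·1230 + 15.97·310 + 23.76·412 = 64062.82.
Deflator = Nominal/Real × 100 = 106533.62/64062.82 × 100 = 166.296.

166.30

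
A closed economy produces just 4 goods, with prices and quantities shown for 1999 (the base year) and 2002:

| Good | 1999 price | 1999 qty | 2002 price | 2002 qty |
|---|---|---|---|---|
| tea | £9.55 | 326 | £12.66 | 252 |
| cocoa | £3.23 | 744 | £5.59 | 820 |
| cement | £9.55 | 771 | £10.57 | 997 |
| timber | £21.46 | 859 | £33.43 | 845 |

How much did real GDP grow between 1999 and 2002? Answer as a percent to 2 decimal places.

4.46%

Real GDP 1999 = Nominal GDP 1999 = 9.55·326 + 3.23·744 + 9.55·771 + 21.46·859 = 31313.61.
Real GDP 2002 (at 1999 prices) = 9.55·252 + 3.23·820 + 9.55·997 + 21.46·845 = 32710.25.
Real growth = 32710.25/31313.61 − 1 = 0.0446.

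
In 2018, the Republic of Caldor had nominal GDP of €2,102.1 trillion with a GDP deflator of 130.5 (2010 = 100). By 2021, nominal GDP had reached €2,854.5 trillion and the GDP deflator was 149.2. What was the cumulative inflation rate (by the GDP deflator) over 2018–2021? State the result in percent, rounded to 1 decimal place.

Price-level change = 149.2 / 130.5 − 1 = 0.1433.

14.3%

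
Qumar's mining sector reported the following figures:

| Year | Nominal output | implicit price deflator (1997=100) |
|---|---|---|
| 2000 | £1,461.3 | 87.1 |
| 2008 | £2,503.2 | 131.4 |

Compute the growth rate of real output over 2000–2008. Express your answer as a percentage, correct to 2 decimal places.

13.55%

Deflate each year: 2000 → 1461.3/0.871 = 1677.73; 2008 → 2503.2/1.314 = 1905.02.
So real output changed by 1905.02/1677.73 − 1 = 0.1355, i.e. 13.55%.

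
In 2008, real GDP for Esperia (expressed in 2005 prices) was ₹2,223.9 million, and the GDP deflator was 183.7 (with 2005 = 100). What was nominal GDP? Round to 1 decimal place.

₹4,085.3 million

Nominal GDP = Real × (GDP deflator/100) = 2223.9 × 1.837 = 4085.30.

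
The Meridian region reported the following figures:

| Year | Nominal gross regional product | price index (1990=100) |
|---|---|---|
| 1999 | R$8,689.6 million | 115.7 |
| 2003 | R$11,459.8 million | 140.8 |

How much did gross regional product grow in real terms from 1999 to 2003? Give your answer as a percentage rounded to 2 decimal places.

8.37%

Real gross regional product 1999 = 8689.6 / 1.157 = 7510.46.
Real gross regional product 2003 = 11459.8 / 1.408 = 8139.06.
Real growth = 8139.06 / 7510.46 − 1 = 0.0837.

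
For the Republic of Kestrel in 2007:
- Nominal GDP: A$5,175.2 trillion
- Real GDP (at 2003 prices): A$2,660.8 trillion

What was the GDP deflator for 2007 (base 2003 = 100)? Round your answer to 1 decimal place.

194.5

GDP deflator = (Nominal / Real) × 100 = 5175.2 / 2660.8 × 100 = 194.50.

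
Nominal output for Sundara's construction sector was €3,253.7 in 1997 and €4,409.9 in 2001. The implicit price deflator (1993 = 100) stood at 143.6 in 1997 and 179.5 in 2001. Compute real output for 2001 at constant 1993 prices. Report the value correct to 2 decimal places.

€2,456.77

Real output = Nominal / (implicit price deflator/100) = 4409.9 / 1.795 = 2456.77.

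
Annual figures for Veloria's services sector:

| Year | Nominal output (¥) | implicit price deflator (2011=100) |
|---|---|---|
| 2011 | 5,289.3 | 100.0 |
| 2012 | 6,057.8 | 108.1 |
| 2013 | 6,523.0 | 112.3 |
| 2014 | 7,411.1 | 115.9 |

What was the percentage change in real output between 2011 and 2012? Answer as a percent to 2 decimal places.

5.95%

Real output 2011 = 5289.3/1.000 = 5289.30.
Real output 2012 = 6057.8/1.081 = 5603.89.
Change = 5603.89/5289.30 − 1 = 0.0595.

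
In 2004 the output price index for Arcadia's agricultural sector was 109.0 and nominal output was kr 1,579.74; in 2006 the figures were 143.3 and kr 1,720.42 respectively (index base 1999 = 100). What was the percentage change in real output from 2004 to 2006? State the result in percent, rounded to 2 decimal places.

-17.16%

Deflate each year: 2004 → 1579.74/1.090 = 1449.30; 2006 → 1720.42/1.433 = 1200.57.
So real output changed by 1200.57/1449.30 − 1 = -0.1716, i.e. -17.16%.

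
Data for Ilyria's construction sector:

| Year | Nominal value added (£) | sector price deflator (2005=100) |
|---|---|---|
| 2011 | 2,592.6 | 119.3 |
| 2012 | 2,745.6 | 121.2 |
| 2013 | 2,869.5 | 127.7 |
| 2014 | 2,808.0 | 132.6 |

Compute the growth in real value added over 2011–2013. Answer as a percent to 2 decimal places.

Real value added 2011 = 2592.6/1.193 = 2173.18.
Real value added 2013 = 2869.5/1.277 = 2247.06.
Change = 2247.06/2173.18 − 1 = 0.0340.

3.40%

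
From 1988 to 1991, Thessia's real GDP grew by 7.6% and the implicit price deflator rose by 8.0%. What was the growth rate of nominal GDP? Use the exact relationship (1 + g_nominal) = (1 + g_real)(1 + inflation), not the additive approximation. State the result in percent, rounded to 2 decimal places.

16.21%

(1 + g_nom) = (1 + g_real)(1 + π) = 1.0760 × 1.0800 = 1.16208.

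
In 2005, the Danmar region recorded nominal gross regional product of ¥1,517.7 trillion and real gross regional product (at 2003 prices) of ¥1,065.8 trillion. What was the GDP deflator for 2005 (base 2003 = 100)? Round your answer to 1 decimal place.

GDP deflator = (Nominal / Real) × 100 = 1517.7 / 1065.8 × 100 = 142.40.

142.4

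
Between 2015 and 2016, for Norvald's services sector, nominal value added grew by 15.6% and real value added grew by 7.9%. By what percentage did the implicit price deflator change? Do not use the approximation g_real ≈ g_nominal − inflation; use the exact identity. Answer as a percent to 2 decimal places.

7.14%

(1 + g_nom) = (1 + g_real)(1 + π), so π = 1.1560 / 1.0790 − 1 = 0.07136.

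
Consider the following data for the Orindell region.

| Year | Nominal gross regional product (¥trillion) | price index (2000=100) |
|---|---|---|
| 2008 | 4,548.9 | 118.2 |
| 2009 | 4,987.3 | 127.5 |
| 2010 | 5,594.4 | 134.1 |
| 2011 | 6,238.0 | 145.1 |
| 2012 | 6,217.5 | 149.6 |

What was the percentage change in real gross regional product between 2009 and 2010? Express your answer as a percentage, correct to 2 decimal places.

6.65%

Real gross regional product 2009 = 4987.3/1.275 = 3911.61.
Real gross regional product 2010 = 5594.4/1.341 = 4171.81.
Change = 4171.81/3911.61 − 1 = 0.0665.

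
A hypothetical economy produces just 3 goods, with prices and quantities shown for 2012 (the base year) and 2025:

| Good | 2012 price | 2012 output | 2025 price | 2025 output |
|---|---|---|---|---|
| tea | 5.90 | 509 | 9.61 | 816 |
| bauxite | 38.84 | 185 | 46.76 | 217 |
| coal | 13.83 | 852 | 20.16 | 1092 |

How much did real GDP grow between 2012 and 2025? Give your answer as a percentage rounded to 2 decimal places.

Real GDP 2012 = Nominal GDP 2012 = 5.90·509 + 38.84·185 + 13.83·852 = 21971.66.
Real GDP 2025 (at 2012 prices) = 5.90·816 + 38.84·217 + 13.83·1092 = 28345.04.
Real growth = 28345.04/21971.66 − 1 = 0.2901.

29.01%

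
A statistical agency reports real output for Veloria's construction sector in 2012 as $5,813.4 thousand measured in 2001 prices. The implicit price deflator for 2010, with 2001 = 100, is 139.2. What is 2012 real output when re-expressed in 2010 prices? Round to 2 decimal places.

Real output in 2010 prices = Real output in 2001 prices × (P_2010/P_2001) = 5813.4 × 1.392 = 8092.25.

$8,092.25 thousand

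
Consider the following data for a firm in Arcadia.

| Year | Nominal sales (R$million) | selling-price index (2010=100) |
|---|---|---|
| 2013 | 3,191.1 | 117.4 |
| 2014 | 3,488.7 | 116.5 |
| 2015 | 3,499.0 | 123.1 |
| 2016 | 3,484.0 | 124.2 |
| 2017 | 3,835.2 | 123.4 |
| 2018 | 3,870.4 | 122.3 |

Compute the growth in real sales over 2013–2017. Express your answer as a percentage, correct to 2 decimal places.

14.34%

Real sales 2013 = 3191.1/1.174 = 2718.14.
Real sales 2017 = 3835.2/1.234 = 3107.94.
Change = 3107.94/2718.14 − 1 = 0.1434.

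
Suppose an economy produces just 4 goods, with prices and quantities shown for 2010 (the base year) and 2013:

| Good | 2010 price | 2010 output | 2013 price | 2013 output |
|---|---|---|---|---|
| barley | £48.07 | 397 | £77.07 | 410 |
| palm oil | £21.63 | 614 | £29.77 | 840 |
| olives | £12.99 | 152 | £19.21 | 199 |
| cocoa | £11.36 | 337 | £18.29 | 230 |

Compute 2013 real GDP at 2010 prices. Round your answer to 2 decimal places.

Real GDP 2013 = Σ (p_2010 × q_2013) = 48.07·410 + 21.63·840 + 12.99·199 + 11.36·230 = 43075.71.

£43075.71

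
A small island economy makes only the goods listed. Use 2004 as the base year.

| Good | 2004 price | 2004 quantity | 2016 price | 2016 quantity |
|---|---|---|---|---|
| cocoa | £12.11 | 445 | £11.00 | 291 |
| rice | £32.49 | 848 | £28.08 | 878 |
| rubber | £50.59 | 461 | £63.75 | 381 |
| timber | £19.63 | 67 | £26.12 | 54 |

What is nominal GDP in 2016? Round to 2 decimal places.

Nominal GDP 2016 = Σ (p_2016 × q_2016) = 11.00·291 + 28.08·878 + 63.75·381 + 26.12·54 = 53554.47.

£53554.47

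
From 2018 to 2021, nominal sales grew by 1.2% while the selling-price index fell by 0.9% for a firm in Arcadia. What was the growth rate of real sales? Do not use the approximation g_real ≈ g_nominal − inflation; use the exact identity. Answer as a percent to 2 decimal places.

2.12%

(1 + g_nom) = (1 + g_real)(1 + π), so g_real = 1.0120 / 0.9910 − 1 = 0.02119.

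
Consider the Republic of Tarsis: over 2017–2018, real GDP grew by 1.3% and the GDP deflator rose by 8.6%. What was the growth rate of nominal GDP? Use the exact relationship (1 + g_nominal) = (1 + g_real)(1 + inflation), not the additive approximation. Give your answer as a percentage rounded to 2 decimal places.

10.01%

(1 + g_nom) = (1 + g_real)(1 + π) = 1.0130 × 1.0860 = 1.10012.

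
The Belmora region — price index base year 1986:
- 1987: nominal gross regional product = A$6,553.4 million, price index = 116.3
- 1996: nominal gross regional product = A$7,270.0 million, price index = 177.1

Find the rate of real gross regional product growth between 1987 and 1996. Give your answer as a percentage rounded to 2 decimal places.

-27.15%

Deflate each year: 1987 → 6553.4/1.163 = 5634.91; 1996 → 7270.0/1.771 = 4105.03.
So real gross regional product changed by 4105.03/5634.91 − 1 = -0.2715, i.e. -27.15%.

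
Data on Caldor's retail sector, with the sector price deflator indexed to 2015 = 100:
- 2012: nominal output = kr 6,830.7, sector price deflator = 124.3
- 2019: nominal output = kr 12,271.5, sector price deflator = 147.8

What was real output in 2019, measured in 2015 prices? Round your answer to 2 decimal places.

Real output = Nominal / (sector price deflator/100) = 12271.5 / 1.478 = 8302.77.

kr 8,302.77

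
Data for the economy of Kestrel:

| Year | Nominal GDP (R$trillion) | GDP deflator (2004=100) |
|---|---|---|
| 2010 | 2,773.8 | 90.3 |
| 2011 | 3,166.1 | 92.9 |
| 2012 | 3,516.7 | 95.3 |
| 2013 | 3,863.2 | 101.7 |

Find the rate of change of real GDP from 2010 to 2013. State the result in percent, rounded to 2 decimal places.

23.66%

Real GDP 2010 = 2773.8/0.903 = 3071.76.
Real GDP 2013 = 3863.2/1.017 = 3798.62.
Change = 3798.62/3071.76 − 1 = 0.2366.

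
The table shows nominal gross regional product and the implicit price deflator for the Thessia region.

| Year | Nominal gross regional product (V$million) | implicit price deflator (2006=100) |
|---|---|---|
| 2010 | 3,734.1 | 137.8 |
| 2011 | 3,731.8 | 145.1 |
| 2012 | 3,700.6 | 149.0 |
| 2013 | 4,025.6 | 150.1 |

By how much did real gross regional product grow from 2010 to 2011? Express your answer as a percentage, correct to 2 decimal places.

Real gross regional product 2010 = 3734.1/1.378 = 2709.80.
Real gross regional product 2011 = 3731.8/1.451 = 2571.88.
Change = 2571.88/2709.80 − 1 = -0.0509.

-5.09%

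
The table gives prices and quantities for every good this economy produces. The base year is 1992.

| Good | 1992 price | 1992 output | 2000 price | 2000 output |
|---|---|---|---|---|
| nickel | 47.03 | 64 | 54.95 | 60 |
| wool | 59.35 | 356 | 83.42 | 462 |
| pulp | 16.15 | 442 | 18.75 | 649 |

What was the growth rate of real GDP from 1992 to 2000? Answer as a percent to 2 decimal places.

Real GDP 1992 = Nominal GDP 1992 = 47.03·64 + 59.35·356 + 16.15·442 = 31276.82.
Real GDP 2000 (at 1992 prices) = 47.03·60 + 59.35·462 + 16.15·649 = 40722.85.
Real growth = 40722.85/31276.82 − 1 = 0.3020.

30.20%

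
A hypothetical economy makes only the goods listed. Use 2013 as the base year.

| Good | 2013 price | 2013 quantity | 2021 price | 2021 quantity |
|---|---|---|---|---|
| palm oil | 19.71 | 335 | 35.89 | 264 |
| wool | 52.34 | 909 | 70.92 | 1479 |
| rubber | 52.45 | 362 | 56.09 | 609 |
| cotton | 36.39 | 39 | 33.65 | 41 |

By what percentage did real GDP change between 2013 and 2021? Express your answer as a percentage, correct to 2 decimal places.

55.59%

Real GDP 2013 = Nominal GDP 2013 = 19.71·335 + 52.34·909 + 52.45·362 + 36.39·39 = 74586.02.
Real GDP 2021 (at 2013 prices) = 19.71·264 + 52.34·1479 + 52.45·609 + 36.39·41 = 116048.34.
Real growth = 116048.34/74586.02 − 1 = 0.5559.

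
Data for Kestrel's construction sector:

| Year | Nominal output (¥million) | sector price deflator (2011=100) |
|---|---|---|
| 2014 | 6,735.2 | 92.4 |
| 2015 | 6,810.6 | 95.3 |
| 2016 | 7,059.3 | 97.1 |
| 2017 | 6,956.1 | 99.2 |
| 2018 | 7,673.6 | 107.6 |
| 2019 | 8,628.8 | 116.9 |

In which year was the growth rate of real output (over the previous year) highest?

2015: real = 6810.6/0.953 = 7146.48; growth vs 2014 (7289.18) = -1.96%.
2016: real = 7059.3/0.971 = 7270.13; growth vs 2015 (7146.48) = 1.73%.
2017: real = 6956.1/0.992 = 7012.20; growth vs 2016 (7270.13) = -3.55%.
2018: real = 7673.6/1.076 = 7131.60; growth vs 2017 (7012.20) = 1.70%.
2019: real = 8628.8/1.169 = 7381.35; growth vs 2018 (7131.60) = 3.50%.

2019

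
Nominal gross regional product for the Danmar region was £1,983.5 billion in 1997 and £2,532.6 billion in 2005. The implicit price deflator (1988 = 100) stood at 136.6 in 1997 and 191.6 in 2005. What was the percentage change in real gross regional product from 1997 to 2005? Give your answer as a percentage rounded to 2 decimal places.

-8.97%

Deflate each year: 1997 → 1983.5/1.366 = 1452.05; 2005 → 2532.6/1.916 = 1321.82.
So real gross regional product changed by 1321.82/1452.05 − 1 = -0.0897, i.e. -8.97%.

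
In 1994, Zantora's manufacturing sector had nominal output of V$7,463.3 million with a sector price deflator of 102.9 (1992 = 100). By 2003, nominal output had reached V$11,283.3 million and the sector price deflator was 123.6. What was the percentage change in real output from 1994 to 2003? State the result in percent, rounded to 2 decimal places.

Real output 1994 = 7463.3 / 1.029 = 7252.96.
Real output 2003 = 11283.3 / 1.236 = 9128.88.
Real growth = 9128.88 / 7252.96 − 1 = 0.2586.

25.86%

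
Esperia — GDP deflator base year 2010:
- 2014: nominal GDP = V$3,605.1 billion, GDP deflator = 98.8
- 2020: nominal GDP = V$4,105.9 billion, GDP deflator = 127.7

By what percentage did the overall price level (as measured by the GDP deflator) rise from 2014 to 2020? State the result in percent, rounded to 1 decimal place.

Price-level change = 127.7 / 98.8 − 1 = 0.2925.

29.3%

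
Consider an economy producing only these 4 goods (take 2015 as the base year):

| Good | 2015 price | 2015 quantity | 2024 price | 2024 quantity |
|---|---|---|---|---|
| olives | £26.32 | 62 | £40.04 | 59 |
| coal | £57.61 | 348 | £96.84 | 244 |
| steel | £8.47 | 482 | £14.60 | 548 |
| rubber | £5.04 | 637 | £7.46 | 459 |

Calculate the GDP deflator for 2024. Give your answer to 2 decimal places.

165.82

Nominal GDP 2024 = 40.04·59 + 96.84·244 + 14.60·548 + 7.46·459 = 37416.26.
Real GDP 2024 (at 2015 prices) = 26.32·59 + 57.61·244 + 8.47·548 + 5.04·459 = 22564.64.
Deflator = Nominal/Real × 100 = 37416.26/22564.64 × 100 = 165.818.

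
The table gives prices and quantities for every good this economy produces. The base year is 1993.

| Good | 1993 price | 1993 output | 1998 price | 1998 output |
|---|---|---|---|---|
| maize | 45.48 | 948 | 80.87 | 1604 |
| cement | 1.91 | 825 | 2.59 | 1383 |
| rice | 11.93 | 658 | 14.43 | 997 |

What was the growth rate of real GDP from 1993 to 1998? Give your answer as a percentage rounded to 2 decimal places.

66.51%

Real GDP 1993 = Nominal GDP 1993 = 45.48·948 + 1.91·825 + 11.93·658 = 52540.73.
Real GDP 1998 (at 1993 prices) = 45.48·1604 + 1.91·1383 + 11.93·997 = 87485.66.
Real growth = 87485.66/52540.73 − 1 = 0.6651.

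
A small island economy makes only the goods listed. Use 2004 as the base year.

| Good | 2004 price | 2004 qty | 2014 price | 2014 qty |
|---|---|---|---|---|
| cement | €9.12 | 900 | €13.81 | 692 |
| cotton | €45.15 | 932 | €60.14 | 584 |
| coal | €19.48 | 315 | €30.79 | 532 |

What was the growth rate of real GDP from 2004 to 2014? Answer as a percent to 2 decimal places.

Real GDP 2004 = Nominal GDP 2004 = 9.12·900 + 45.15·932 + 19.48·315 = 56424.00.
Real GDP 2014 (at 2004 prices) = 9.12·692 + 45.15·584 + 19.48·532 = 43042.00.
Real growth = 43042.00/56424.00 − 1 = -0.2372.

-23.72%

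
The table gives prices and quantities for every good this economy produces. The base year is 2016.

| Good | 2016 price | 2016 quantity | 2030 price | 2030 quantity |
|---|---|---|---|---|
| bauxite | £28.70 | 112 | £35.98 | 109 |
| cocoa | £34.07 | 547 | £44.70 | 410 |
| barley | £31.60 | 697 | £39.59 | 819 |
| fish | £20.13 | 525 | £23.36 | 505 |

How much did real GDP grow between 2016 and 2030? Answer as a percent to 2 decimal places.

-2.39%

Real GDP 2016 = Nominal GDP 2016 = 28.70·112 + 34.07·547 + 31.60·697 + 20.13·525 = 54444.14.
Real GDP 2030 (at 2016 prices) = 28.70·109 + 34.07·410 + 31.60·819 + 20.13·505 = 53143.05.
Real growth = 53143.05/54444.14 − 1 = -0.0239.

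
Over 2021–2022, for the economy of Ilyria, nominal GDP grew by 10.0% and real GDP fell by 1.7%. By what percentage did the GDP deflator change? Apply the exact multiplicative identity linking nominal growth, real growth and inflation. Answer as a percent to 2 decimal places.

(1 + g_nom) = (1 + g_real)(1 + π), so π = 1.1000 / 0.9830 − 1 = 0.11902.

11.90%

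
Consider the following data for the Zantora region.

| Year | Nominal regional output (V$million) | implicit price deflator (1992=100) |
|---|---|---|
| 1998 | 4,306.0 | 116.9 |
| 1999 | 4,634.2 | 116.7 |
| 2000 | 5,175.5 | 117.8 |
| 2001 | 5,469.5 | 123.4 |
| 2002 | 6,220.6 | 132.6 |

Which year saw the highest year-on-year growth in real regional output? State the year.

1999: real = 4634.2/1.167 = 3971.04; growth vs 1998 (3683.49) = 7.81%.
2000: real = 5175.5/1.178 = 4393.46; growth vs 1999 (3971.04) = 10.64%.
2001: real = 5469.5/1.234 = 4432.33; growth vs 2000 (4393.46) = 0.88%.
2002: real = 6220.6/1.326 = 4691.25; growth vs 2001 (4432.33) = 5.84%.

2000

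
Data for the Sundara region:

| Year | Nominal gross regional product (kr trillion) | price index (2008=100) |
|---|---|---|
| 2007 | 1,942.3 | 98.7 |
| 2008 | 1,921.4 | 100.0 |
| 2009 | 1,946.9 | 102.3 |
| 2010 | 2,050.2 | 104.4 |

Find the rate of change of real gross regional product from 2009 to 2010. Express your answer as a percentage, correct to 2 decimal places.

3.19%

Real gross regional product 2009 = 1946.9/1.023 = 1903.13.
Real gross regional product 2010 = 2050.2/1.044 = 1963.79.
Change = 1963.79/1903.13 − 1 = 0.0319.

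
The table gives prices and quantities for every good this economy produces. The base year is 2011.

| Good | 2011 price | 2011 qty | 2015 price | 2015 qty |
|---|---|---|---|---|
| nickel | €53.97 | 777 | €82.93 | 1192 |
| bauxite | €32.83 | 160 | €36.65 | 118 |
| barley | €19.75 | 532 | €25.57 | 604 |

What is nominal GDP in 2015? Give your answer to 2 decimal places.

Nominal GDP 2015 = Σ (p_2015 × q_2015) = 82.93·1192 + 36.65·118 + 25.57·604 = 118621.54.

€118621.54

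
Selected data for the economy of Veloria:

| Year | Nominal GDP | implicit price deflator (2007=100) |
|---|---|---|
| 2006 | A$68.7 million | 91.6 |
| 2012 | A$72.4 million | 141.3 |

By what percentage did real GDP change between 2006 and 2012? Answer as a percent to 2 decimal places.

Real GDP 2006 = 68.7 / 0.916 = 75.00.
Real GDP 2012 = 72.4 / 1.413 = 51.24.
Real growth = 51.24 / 75.00 − 1 = -0.3168.

-31.68%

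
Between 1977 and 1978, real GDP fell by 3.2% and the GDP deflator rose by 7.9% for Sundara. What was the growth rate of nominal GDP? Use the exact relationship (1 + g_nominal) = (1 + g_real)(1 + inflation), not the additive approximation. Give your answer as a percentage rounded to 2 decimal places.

4.45%

(1 + g_nom) = (1 + g_real)(1 + π) = 0.9680 × 1.0790 = 1.04447.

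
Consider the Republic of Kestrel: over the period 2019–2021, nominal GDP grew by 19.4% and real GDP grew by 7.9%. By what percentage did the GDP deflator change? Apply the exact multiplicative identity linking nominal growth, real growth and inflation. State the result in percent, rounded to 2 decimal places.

(1 + g_nom) = (1 + g_real)(1 + π), so π = 1.1940 / 1.0790 − 1 = 0.10658.

10.66%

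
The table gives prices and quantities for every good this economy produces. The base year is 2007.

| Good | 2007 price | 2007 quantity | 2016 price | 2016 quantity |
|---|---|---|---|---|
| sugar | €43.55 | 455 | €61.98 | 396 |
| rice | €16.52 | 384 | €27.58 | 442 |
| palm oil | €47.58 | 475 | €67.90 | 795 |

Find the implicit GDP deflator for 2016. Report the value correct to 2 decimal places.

145.44

Nominal GDP 2016 = 61.98·396 + 27.58·442 + 67.90·795 = 90714.94.
Real GDP 2016 (at 2007 prices) = 43.55·396 + 16.52·442 + 47.58·795 = 62373.74.
Deflator = Nominal/Real × 100 = 90714.94/62373.74 × 100 = 145.438.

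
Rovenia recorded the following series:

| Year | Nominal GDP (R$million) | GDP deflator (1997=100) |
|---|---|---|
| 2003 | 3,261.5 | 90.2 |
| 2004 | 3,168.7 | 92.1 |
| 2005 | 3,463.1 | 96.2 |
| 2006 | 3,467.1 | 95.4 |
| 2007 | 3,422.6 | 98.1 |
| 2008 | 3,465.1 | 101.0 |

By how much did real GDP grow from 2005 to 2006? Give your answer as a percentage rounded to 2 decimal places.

Real GDP 2005 = 3463.1/0.962 = 3599.90.
Real GDP 2006 = 3467.1/0.954 = 3634.28.
Change = 3634.28/3599.90 − 1 = 0.0096.

0.96%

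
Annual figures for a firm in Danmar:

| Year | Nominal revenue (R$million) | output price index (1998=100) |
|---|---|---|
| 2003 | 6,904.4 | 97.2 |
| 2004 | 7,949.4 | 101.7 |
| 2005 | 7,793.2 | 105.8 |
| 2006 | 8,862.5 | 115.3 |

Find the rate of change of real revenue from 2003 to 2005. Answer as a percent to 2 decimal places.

Real revenue 2003 = 6904.4/0.972 = 7103.29.
Real revenue 2005 = 7793.2/1.058 = 7365.97.
Change = 7365.97/7103.29 − 1 = 0.0370.

3.70%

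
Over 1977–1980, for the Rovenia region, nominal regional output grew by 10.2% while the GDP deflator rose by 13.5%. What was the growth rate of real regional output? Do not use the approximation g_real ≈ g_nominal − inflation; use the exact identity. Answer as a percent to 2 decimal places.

-2.91%

(1 + g_nom) = (1 + g_real)(1 + π), so g_real = 1.1020 / 1.1350 − 1 = -0.02907.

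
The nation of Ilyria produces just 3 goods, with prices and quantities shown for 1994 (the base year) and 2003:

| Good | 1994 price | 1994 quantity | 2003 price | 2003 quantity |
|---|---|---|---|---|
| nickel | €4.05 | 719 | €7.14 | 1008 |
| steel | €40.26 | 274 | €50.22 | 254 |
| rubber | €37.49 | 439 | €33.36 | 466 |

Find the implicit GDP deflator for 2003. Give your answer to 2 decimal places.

111.71

Nominal GDP 2003 = 7.14·1008 + 50.22·254 + 33.36·466 = 35498.76.
Real GDP 2003 (at 1994 prices) = 4.05·1008 + 40.26·254 + 37.49·466 = 31778.78.
Deflator = Nominal/Real × 100 = 35498.76/31778.78 × 100 = 111.706.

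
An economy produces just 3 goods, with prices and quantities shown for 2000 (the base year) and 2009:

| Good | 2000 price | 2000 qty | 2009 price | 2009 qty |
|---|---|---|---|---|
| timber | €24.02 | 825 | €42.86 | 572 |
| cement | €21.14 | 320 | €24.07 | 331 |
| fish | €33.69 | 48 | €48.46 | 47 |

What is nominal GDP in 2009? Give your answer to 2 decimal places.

€34760.71

Nominal GDP 2009 = Σ (p_2009 × q_2009) = 42.86·572 + 24.07·331 + 48.46·47 = 34760.71.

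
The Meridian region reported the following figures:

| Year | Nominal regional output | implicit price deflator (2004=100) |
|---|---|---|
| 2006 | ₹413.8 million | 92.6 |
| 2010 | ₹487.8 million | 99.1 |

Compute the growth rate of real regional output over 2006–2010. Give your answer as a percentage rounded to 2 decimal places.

Deflate each year: 2006 → 413.8/0.926 = 446.87; 2010 → 487.8/0.991 = 492.23.
So real regional output changed by 492.23/446.87 − 1 = 0.1015, i.e. 10.15%.

10.15%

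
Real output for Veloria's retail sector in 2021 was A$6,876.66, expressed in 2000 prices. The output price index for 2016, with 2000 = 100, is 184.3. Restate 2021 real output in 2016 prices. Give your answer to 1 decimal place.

A$12,673.7

Real output in 2016 prices = Real output in 2000 prices × (P_2016/P_2000) = 6876.66 × 1.843 = 12673.68.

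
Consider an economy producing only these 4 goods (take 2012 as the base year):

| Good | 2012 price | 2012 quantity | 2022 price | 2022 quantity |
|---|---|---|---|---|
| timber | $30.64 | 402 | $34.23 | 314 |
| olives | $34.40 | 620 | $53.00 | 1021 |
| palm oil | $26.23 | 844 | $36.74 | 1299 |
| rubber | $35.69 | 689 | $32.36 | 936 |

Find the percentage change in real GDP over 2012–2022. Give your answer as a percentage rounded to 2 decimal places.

Real GDP 2012 = Nominal GDP 2012 = 30.64·402 + 34.40·620 + 26.23·844 + 35.69·689 = 80373.81.
Real GDP 2022 (at 2012 prices) = 30.64·314 + 34.40·1021 + 26.23·1299 + 35.69·936 = 112221.97.
Real growth = 112221.97/80373.81 − 1 = 0.3963.

39.63%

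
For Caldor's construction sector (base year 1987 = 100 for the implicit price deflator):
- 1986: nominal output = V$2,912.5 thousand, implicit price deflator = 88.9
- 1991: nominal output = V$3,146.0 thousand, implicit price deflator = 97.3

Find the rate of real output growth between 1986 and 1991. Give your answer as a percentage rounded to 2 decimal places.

Real output 1986 = 2912.5 / 0.889 = 3276.15.
Real output 1991 = 3146.0 / 0.973 = 3233.30.
Real growth = 3233.30 / 3276.15 − 1 = -0.0131.

-1.31%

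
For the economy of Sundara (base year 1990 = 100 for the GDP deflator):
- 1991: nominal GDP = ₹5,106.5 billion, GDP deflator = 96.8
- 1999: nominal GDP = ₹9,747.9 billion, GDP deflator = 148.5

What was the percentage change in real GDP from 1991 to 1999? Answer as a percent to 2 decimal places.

24.43%

Deflate each year: 1991 → 5106.5/0.968 = 5275.31; 1999 → 9747.9/1.485 = 6564.24.
So real GDP changed by 6564.24/5275.31 − 1 = 0.2443, i.e. 24.43%.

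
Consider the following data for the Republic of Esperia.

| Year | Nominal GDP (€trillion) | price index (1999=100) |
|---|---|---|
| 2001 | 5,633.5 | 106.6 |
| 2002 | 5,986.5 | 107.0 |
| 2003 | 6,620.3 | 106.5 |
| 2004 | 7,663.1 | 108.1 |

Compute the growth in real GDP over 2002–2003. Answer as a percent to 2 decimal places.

11.11%

Real GDP 2002 = 5986.5/1.070 = 5594.86.
Real GDP 2003 = 6620.3/1.065 = 6216.24.
Change = 6216.24/5594.86 − 1 = 0.1111.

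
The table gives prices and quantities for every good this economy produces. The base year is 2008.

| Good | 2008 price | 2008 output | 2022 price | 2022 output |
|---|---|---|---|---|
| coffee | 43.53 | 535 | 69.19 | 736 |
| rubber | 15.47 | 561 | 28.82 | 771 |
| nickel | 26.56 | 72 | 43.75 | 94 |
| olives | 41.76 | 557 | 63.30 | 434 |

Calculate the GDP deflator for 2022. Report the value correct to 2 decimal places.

Nominal GDP 2022 = 69.19·736 + 28.82·771 + 43.75·94 + 63.30·434 = 104728.76.
Real GDP 2022 (at 2008 prices) = 43.53·736 + 15.47·771 + 26.56·94 + 41.76·434 = 64585.93.
Deflator = Nominal/Real × 100 = 104728.76/64585.93 × 100 = 162.154.

162.15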